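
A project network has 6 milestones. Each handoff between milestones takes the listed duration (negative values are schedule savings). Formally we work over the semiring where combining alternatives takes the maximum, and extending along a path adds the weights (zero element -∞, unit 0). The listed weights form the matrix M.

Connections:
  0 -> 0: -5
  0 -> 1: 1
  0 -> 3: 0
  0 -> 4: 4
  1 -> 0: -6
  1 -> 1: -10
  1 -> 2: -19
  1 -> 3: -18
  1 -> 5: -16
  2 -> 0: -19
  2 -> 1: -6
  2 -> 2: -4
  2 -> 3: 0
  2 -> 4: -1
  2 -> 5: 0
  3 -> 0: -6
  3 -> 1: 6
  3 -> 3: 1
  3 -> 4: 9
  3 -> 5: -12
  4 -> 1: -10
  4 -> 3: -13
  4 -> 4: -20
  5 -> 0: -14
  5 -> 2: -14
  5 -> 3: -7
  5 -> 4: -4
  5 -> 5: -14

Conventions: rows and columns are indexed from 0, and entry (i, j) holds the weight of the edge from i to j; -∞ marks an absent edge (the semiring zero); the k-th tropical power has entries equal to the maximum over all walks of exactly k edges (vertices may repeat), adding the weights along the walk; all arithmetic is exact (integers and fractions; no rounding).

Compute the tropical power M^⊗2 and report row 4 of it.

M^⊗2:
  [-5, 6, -18, 1, 9, -12]
  [-11, -5, -23, -6, -2, -19]
  [-6, 6, -8, 1, 9, -4]
  [0, 7, -13, 2, 10, -10]
  [-16, -7, -29, -12, -4, -25]
  [-13, -1, -18, -6, 2, -14]
Answer: row 4 of M^⊗2 = [-16, -7, -29, -12, -4, -25]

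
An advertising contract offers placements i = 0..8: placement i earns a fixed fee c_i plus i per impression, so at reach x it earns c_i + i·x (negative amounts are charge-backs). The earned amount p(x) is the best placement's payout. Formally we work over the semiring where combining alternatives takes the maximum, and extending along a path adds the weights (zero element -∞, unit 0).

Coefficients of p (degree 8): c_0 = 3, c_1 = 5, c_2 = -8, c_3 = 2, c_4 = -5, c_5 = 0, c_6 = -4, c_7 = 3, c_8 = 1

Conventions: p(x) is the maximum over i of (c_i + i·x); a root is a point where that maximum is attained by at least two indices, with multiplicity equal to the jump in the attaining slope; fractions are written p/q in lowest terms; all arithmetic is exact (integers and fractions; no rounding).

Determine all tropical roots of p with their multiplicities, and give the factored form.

hull edge (i=0, c=3) to (i=1, c=5): slope 2, span 1
hull edge (i=1, c=5) to (i=7, c=3): slope -1/3, span 6
hull edge (i=7, c=3) to (i=8, c=1): slope -2, span 1
Factored form: p(x) = 1 ⊗ (x ⊕ (-2)) ⊗ (x ⊕ 1/3) ⊗ (x ⊕ 1/3) ⊗ (x ⊕ 1/3) ⊗ (x ⊕ 1/3) ⊗ (x ⊕ 1/3) ⊗ (x ⊕ 1/3) ⊗ (x ⊕ 2)
Answer: roots = -2 (mult 1), 1/3 (mult 6), 2 (mult 1)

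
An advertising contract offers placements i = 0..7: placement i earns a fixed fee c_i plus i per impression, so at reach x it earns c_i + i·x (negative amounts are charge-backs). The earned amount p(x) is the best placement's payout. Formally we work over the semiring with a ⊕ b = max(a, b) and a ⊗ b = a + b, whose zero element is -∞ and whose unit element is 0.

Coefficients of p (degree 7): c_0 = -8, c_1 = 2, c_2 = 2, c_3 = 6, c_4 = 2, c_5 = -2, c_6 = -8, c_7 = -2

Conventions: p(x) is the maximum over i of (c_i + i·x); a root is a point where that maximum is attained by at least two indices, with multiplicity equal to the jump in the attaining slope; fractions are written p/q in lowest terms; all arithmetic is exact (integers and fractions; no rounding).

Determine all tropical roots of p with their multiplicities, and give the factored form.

hull edge (i=0, c=-8) to (i=1, c=2): slope 10, span 1
hull edge (i=1, c=2) to (i=3, c=6): slope 2, span 2
hull edge (i=3, c=6) to (i=7, c=-2): slope -2, span 4
Factored form: p(x) = -2 ⊗ (x ⊕ (-10)) ⊗ (x ⊕ (-2)) ⊗ (x ⊕ (-2)) ⊗ (x ⊕ 2) ⊗ (x ⊕ 2) ⊗ (x ⊕ 2) ⊗ (x ⊕ 2)
Answer: roots = -10 (mult 1), -2 (mult 2), 2 (mult 4)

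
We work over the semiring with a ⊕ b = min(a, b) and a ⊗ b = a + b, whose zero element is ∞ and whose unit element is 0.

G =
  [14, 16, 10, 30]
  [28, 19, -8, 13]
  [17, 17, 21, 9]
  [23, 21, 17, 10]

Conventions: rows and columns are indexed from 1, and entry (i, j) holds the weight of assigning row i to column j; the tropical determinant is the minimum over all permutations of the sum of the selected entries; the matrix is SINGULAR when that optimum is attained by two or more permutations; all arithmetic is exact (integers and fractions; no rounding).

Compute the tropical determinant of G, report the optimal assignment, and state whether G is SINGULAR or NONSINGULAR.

σ = (1, 2, 3, 4): 14 + 19 + 21 + 10 = 64
σ = (1, 2, 4, 3): 14 + 19 + 9 + 17 = 59
σ = (1, 3, 2, 4): 14 + (-8) + 17 + 10 = 33
σ = (1, 3, 4, 2): 14 + (-8) + 9 + 21 = 36
σ = (1, 4, 2, 3): 14 + 13 + 17 + 17 = 61
σ = (1, 4, 3, 2): 14 + 13 + 21 + 21 = 69
σ = (2, 1, 3, 4): 16 + 28 + 21 + 10 = 75
σ = (2, 1, 4, 3): 16 + 28 + 9 + 17 = 70
σ = (2, 3, 1, 4): 16 + (-8) + 17 + 10 = 35
σ = (2, 3, 4, 1): 16 + (-8) + 9 + 23 = 40
σ = (2, 4, 1, 3): 16 + 13 + 17 + 17 = 63
σ = (2, 4, 3, 1): 16 + 13 + 21 + 23 = 73
σ = (3, 1, 2, 4): 10 + 28 + 17 + 10 = 65
σ = (3, 1, 4, 2): 10 + 28 + 9 + 21 = 68
σ = (3, 2, 1, 4): 10 + 19 + 17 + 10 = 56
σ = (3, 2, 4, 1): 10 + 19 + 9 + 23 = 61
σ = (3, 4, 1, 2): 10 + 13 + 17 + 21 = 61
σ = (3, 4, 2, 1): 10 + 13 + 17 + 23 = 63
σ = (4, 1, 2, 3): 30 + 28 + 17 + 17 = 92
σ = (4, 1, 3, 2): 30 + 28 + 21 + 21 = 100
σ = (4, 2, 1, 3): 30 + 19 + 17 + 17 = 83
σ = (4, 2, 3, 1): 30 + 19 + 21 + 23 = 93
σ = (4, 3, 1, 2): 30 + (-8) + 17 + 21 = 60
σ = (4, 3, 2, 1): 30 + (-8) + 17 + 23 = 62
Optimal value attained by: σ = (1, 3, 2, 4).
Answer: det⊕(G) = 33; verdict: NONSINGULAR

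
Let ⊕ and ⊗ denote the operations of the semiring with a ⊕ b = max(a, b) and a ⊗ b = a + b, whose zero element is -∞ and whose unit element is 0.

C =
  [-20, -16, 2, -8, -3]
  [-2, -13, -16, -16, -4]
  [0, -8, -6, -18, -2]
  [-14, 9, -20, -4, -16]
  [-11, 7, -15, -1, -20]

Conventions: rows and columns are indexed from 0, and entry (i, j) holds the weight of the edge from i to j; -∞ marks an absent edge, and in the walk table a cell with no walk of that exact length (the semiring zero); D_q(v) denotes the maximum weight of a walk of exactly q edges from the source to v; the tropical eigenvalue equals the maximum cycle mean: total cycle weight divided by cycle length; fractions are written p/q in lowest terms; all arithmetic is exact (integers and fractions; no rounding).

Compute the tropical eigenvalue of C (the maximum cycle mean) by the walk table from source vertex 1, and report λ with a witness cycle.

q=0: [-∞, 0, -∞, -∞, -∞]
q=1: [-2, -13, -16, -16, -4]
q=2: [-15, 3, 0, -5, -5]
q=3: [1, 4, -6, -6, -1]
q=4: [2, 6, 3, -2, 0]
q=5: [4, 7, 4, -1, 2]
Optimal cycle mean attained by: cycle 1->4->1, total (-4) + 7, length 2.
Answer: λ = 3/2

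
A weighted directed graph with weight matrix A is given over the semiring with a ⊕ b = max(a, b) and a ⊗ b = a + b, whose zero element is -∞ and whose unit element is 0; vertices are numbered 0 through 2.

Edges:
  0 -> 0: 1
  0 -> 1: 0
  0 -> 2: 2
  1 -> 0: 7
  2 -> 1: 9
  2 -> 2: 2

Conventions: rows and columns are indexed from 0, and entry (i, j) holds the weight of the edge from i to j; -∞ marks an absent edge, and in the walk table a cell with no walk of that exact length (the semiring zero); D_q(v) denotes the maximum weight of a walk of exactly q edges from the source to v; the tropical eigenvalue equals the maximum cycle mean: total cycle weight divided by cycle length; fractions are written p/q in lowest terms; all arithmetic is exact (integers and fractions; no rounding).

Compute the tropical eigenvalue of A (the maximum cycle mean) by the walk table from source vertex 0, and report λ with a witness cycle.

q=0: [0, -∞, -∞]
q=1: [1, 0, 2]
q=2: [7, 11, 4]
q=3: [18, 13, 9]
Optimal cycle mean attained by: cycle 0->2->1->0, total 2 + 9 + 7, length 3.
Answer: λ = 6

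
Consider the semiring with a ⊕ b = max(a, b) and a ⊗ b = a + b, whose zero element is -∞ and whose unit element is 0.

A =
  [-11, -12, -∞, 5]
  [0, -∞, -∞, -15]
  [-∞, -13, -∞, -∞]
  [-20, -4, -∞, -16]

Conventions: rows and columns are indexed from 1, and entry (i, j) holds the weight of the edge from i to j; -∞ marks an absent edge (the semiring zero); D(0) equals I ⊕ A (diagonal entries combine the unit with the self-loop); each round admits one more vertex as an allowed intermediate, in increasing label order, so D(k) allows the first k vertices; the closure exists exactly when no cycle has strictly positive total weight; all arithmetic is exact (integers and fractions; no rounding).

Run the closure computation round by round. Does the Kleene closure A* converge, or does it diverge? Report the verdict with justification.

D(0):
  [0, -12, -∞, 5]
  [0, 0, -∞, -15]
  [-∞, -13, 0, -∞]
  [-20, -4, -∞, 0]
D(1):
  [0, -12, -∞, 5]
  [0, 0, -∞, 5]
  [-∞, -13, 0, -∞]
  [-20, -4, -∞, 0]
Detection: at round 2, diagonal entry (4, 4) turns strictly positive.
Key observation: the cycle 4->2->1->4 has total weight (-4) + 0 + 5, which is strictly positive.
Answer: DIVERGES — positive cycle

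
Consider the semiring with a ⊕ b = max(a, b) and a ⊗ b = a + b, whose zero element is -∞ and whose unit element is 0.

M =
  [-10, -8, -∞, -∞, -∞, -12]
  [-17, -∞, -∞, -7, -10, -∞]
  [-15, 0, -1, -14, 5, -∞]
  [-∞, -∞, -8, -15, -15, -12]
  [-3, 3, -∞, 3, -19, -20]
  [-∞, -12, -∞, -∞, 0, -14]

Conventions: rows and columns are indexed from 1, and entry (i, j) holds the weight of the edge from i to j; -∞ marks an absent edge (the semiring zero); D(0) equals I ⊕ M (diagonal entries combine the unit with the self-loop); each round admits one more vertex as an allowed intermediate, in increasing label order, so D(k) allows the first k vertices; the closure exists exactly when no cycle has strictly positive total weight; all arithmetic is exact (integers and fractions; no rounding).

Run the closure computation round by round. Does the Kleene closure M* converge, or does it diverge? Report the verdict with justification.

D(0):
  [0, -8, -∞, -∞, -∞, -12]
  [-17, 0, -∞, -7, -10, -∞]
  [-15, 0, 0, -14, 5, -∞]
  [-∞, -∞, -8, 0, -15, -12]
  [-3, 3, -∞, 3, 0, -20]
  [-∞, -12, -∞, -∞, 0, 0]
D(1):
  [0, -8, -∞, -∞, -∞, -12]
  [-17, 0, -∞, -7, -10, -29]
  [-15, 0, 0, -14, 5, -27]
  [-∞, -∞, -8, 0, -15, -12]
  [-3, 3, -∞, 3, 0, -15]
  [-∞, -12, -∞, -∞, 0, 0]
D(2):
  [0, -8, -∞, -15, -18, -12]
  [-17, 0, -∞, -7, -10, -29]
  [-15, 0, 0, -7, 5, -27]
  [-∞, -∞, -8, 0, -15, -12]
  [-3, 3, -∞, 3, 0, -15]
  [-29, -12, -∞, -19, 0, 0]
D(3):
  [0, -8, -∞, -15, -18, -12]
  [-17, 0, -∞, -7, -10, -29]
  [-15, 0, 0, -7, 5, -27]
  [-23, -8, -8, 0, -3, -12]
  [-3, 3, -∞, 3, 0, -15]
  [-29, -12, -∞, -19, 0, 0]
D(4):
  [0, -8, -23, -15, -18, -12]
  [-17, 0, -15, -7, -10, -19]
  [-15, 0, 0, -7, 5, -19]
  [-23, -8, -8, 0, -3, -12]
  [-3, 3, -5, 3, 0, -9]
  [-29, -12, -27, -19, 0, 0]
D(5):
  [0, -8, -23, -15, -18, -12]
  [-13, 0, -15, -7, -10, -19]
  [2, 8, 0, 8, 5, -4]
  [-6, 0, -8, 0, -3, -12]
  [-3, 3, -5, 3, 0, -9]
  [-3, 3, -5, 3, 0, 0]
D(6):
  [0, -8, -17, -9, -12, -12]
  [-13, 0, -15, -7, -10, -19]
  [2, 8, 0, 8, 5, -4]
  [-6, 0, -8, 0, -3, -12]
  [-3, 3, -5, 3, 0, -9]
  [-3, 3, -5, 3, 0, 0]
Key observation: every diagonal entry stays at the unit through all rounds, so no improving cycle exists.
Answer: CONVERGES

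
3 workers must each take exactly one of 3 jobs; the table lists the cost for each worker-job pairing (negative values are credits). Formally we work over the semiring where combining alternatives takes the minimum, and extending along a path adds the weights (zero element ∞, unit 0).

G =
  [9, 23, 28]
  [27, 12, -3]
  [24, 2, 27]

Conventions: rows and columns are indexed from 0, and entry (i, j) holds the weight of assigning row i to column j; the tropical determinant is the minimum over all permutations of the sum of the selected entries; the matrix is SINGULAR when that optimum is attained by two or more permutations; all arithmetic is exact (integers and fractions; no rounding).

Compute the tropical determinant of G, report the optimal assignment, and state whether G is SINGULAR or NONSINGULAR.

σ = (0, 1, 2): 9 + 12 + 27 = 48
σ = (0, 2, 1): 9 + (-3) + 2 = 8
σ = (1, 0, 2): 23 + 27 + 27 = 77
σ = (1, 2, 0): 23 + (-3) + 24 = 44
σ = (2, 0, 1): 28 + 27 + 2 = 57
σ = (2, 1, 0): 28 + 12 + 24 = 64
Optimal value attained by: σ = (0, 2, 1).
Answer: det⊕(G) = 8; verdict: NONSINGULAR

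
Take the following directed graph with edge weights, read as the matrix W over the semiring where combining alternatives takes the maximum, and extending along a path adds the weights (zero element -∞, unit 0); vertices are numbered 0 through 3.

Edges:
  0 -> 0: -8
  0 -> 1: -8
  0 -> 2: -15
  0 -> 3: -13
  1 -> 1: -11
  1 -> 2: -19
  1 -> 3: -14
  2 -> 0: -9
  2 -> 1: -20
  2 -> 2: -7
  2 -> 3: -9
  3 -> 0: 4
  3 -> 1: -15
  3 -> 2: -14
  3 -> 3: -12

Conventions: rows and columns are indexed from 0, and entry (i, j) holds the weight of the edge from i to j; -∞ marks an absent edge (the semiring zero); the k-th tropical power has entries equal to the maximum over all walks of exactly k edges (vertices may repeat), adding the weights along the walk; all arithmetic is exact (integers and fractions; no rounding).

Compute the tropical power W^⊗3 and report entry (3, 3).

W^⊗2:
  [-9, -16, -22, -21]
  [-10, -22, -26, -25]
  [-5, -17, -14, -16]
  [-4, -4, -11, -9]
W^⊗3:
  [-17, -17, -24, -22]
  [-18, -18, -25, -23]
  [-12, -13, -20, -18]
  [-5, -12, -18, -17]
Key observation: the optimum is the walk 3->0->0->3, with weight 4 + (-8) + (-13) = -17.
Optimal value attained by: walk 3->0->0->3.
Answer: (W^⊗3)[3][3] = -17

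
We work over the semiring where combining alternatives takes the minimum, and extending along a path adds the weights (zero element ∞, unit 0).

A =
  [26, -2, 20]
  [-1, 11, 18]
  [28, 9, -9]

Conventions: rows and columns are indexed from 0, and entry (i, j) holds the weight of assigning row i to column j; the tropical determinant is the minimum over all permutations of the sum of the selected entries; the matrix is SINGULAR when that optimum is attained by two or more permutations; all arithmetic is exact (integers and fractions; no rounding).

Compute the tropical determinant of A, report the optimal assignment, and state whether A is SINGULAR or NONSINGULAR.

σ = (0, 1, 2): 26 + 11 + (-9) = 28
σ = (0, 2, 1): 26 + 18 + 9 = 53
σ = (1, 0, 2): (-2) + (-1) + (-9) = -12
σ = (1, 2, 0): (-2) + 18 + 28 = 44
σ = (2, 0, 1): 20 + (-1) + 9 = 28
σ = (2, 1, 0): 20 + 11 + 28 = 59
Optimal value attained by: σ = (1, 0, 2).
Answer: det⊕(A) = -12; verdict: NONSINGULAR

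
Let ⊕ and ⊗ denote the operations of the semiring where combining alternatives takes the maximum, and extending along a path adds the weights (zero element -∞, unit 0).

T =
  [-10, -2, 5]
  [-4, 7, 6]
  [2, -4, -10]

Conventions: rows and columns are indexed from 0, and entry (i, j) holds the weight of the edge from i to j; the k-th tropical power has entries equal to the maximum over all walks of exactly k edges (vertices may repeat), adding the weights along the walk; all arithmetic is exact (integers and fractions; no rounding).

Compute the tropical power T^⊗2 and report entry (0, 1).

T^⊗2:
  [7, 5, 4]
  [8, 14, 13]
  [-8, 3, 7]
Key observation: the optimum is the walk 0->1->1, with weight (-2) + 7 = 5.
Optimal value attained by: walk 0->1->1.
Answer: (T^⊗2)[0][1] = 5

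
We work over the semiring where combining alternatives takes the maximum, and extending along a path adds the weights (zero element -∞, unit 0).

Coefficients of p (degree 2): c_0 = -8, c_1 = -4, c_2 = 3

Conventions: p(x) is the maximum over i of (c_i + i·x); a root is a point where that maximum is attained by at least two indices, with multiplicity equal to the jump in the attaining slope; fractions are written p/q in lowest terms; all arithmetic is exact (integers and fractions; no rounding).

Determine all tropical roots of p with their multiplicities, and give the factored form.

hull edge (i=0, c=-8) to (i=2, c=3): slope 11/2, span 2
Factored form: p(x) = 3 ⊗ (x ⊕ (-11/2)) ⊗ (x ⊕ (-11/2))
Answer: roots = -11/2 (mult 2)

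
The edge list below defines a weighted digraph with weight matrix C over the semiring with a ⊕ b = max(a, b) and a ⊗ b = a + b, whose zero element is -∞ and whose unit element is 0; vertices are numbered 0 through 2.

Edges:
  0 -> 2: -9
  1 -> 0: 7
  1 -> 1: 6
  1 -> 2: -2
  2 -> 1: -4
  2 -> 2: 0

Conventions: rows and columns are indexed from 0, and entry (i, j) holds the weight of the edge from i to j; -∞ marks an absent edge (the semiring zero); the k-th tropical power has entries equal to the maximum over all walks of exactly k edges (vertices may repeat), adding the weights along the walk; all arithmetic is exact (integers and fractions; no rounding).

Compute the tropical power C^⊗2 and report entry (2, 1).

C^⊗2:
  [-∞, -13, -9]
  [13, 12, 4]
  [3, 2, 0]
Key observation: the optimum is the walk 2->1->1, with weight (-4) + 6 = 2.
Optimal value attained by: walk 2->1->1.
Answer: (C^⊗2)[2][1] = 2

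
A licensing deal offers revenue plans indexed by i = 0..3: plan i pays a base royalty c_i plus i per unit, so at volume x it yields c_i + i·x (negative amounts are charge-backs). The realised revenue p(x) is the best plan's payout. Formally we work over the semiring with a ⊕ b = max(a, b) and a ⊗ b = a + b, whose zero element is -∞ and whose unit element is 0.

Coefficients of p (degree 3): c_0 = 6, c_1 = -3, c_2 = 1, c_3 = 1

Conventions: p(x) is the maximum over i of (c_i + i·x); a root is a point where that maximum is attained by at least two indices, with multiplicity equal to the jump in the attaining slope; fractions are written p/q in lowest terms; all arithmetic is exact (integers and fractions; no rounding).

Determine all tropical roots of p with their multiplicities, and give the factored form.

hull edge (i=0, c=6) to (i=3, c=1): slope -5/3, span 3
Factored form: p(x) = 1 ⊗ (x ⊕ 5/3) ⊗ (x ⊕ 5/3) ⊗ (x ⊕ 5/3)
Answer: roots = 5/3 (mult 3)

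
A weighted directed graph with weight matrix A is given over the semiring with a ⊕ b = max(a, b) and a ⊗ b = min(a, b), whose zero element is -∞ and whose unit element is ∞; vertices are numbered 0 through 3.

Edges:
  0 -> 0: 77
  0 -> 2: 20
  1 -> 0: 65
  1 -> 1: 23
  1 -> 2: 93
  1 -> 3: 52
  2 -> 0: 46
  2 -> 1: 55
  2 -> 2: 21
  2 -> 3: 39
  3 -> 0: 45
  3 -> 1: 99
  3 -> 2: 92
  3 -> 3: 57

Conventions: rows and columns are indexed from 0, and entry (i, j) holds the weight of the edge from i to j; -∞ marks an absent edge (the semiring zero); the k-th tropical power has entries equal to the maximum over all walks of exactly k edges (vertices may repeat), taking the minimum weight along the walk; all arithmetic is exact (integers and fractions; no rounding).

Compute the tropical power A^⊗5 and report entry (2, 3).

A^⊗2:
  [77, 20, 20, 20]
  [65, 55, 52, 52]
  [55, 39, 55, 52]
  [65, 57, 93, 57]
A^⊗3:
  [77, 20, 20, 20]
  [65, 52, 55, 52]
  [55, 55, 52, 52]
  [65, 57, 57, 57]
A^⊗4:
  [77, 20, 20, 20]
  [65, 55, 52, 52]
  [55, 52, 55, 52]
  [65, 57, 57, 57]
A^⊗5:
  [77, 20, 20, 20]
  [65, 52, 55, 52]
  [55, 55, 52, 52]
  [65, 57, 57, 57]
Key observation: the optimum is the walk 2->1->2->1->3->3, with weight 55 min 93 min 55 min 52 min 57 = 52.
Optimal value attained by: walk 2->1->2->1->3->3.
Answer: (A^⊗5)[2][3] = 52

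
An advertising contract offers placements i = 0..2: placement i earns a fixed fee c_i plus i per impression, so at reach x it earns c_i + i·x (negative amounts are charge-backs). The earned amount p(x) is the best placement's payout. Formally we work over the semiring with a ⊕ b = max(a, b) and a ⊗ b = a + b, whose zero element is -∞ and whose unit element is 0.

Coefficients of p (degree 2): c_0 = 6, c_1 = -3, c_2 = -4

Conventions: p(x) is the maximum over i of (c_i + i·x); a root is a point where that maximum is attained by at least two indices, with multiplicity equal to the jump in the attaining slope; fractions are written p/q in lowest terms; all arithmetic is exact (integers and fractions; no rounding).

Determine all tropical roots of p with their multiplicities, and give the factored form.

hull edge (i=0, c=6) to (i=2, c=-4): slope -5, span 2
Factored form: p(x) = -4 ⊗ (x ⊕ 5) ⊗ (x ⊕ 5)
Answer: roots = 5 (mult 2)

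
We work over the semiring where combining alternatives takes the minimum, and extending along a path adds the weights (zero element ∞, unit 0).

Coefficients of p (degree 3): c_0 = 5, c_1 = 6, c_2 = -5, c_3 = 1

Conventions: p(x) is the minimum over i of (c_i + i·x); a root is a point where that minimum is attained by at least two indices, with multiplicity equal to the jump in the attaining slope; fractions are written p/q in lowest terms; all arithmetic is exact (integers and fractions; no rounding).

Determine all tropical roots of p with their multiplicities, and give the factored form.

hull edge (i=0, c=5) to (i=2, c=-5): slope -5, span 2
hull edge (i=2, c=-5) to (i=3, c=1): slope 6, span 1
Factored form: p(x) = 1 ⊗ (x ⊕ (-6)) ⊗ (x ⊕ 5) ⊗ (x ⊕ 5)
Answer: roots = -6 (mult 1), 5 (mult 2)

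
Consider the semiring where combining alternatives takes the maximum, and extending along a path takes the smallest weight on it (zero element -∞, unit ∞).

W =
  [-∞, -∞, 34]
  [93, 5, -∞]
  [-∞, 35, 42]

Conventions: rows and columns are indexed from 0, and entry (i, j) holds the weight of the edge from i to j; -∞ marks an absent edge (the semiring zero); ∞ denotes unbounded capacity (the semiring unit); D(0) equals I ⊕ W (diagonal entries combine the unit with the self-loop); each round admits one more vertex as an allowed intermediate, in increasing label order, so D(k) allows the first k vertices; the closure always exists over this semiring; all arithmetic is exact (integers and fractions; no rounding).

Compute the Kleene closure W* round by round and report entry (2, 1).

D(0):
  [∞, -∞, 34]
  [93, ∞, -∞]
  [-∞, 35, ∞]
D(1):
  [∞, -∞, 34]
  [93, ∞, 34]
  [-∞, 35, ∞]
D(2):
  [∞, -∞, 34]
  [93, ∞, 34]
  [35, 35, ∞]
D(3):
  [∞, 34, 34]
  [93, ∞, 34]
  [35, 35, ∞]
Answer: W*[2][1] = 35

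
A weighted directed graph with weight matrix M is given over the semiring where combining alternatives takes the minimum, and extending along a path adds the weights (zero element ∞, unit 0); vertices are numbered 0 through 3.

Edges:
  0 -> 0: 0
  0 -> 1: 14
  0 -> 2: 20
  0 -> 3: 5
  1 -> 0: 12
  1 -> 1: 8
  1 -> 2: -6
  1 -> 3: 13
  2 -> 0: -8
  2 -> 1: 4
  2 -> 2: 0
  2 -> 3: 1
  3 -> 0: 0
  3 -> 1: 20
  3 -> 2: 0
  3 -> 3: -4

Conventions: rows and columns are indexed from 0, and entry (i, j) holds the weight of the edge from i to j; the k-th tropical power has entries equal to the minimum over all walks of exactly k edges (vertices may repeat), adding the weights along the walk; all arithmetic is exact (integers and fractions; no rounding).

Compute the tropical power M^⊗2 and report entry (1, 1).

M^⊗2:
  [0, 14, 5, 1]
  [-14, -2, -6, -5]
  [-8, 4, -2, -3]
  [-8, 4, -4, -8]
Key observation: the optimum is the walk 1->2->1, with weight (-6) + 4 = -2.
Optimal value attained by: walk 1->2->1.
Answer: (M^⊗2)[1][1] = -2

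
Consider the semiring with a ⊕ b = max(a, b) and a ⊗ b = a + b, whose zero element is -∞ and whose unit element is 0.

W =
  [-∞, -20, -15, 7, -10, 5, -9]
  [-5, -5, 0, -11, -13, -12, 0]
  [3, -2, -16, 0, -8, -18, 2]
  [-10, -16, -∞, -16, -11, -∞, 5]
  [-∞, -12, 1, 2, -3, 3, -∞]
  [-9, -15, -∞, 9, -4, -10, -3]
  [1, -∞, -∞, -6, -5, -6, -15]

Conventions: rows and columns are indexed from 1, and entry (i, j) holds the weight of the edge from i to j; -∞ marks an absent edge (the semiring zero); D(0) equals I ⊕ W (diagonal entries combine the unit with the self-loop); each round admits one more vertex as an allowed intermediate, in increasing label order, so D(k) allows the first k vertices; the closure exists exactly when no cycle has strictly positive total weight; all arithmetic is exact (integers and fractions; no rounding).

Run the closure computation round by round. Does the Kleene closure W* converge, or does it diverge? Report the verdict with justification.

D(0):
  [0, -20, -15, 7, -10, 5, -9]
  [-5, 0, 0, -11, -13, -12, 0]
  [3, -2, 0, 0, -8, -18, 2]
  [-10, -16, -∞, 0, -11, -∞, 5]
  [-∞, -12, 1, 2, 0, 3, -∞]
  [-9, -15, -∞, 9, -4, 0, -3]
  [1, -∞, -∞, -6, -5, -6, 0]
D(1):
  [0, -20, -15, 7, -10, 5, -9]
  [-5, 0, 0, 2, -13, 0, 0]
  [3, -2, 0, 10, -7, 8, 2]
  [-10, -16, -25, 0, -11, -5, 5]
  [-∞, -12, 1, 2, 0, 3, -∞]
  [-9, -15, -24, 9, -4, 0, -3]
  [1, -19, -14, 8, -5, 6, 0]
D(2):
  [0, -20, -15, 7, -10, 5, -9]
  [-5, 0, 0, 2, -13, 0, 0]
  [3, -2, 0, 10, -7, 8, 2]
  [-10, -16, -16, 0, -11, -5, 5]
  [-17, -12, 1, 2, 0, 3, -12]
  [-9, -15, -15, 9, -4, 0, -3]
  [1, -19, -14, 8, -5, 6, 0]
D(3):
  [0, -17, -15, 7, -10, 5, -9]
  [3, 0, 0, 10, -7, 8, 2]
  [3, -2, 0, 10, -7, 8, 2]
  [-10, -16, -16, 0, -11, -5, 5]
  [4, -1, 1, 11, 0, 9, 3]
  [-9, -15, -15, 9, -4, 0, -3]
  [1, -16, -14, 8, -5, 6, 0]
Detection: at round 4, diagonal entry (6, 6) turns strictly positive.
Key observation: the cycle 6->4->1->6 has total weight 9 + (-10) + 5, which is strictly positive.
Answer: DIVERGES — positive cycle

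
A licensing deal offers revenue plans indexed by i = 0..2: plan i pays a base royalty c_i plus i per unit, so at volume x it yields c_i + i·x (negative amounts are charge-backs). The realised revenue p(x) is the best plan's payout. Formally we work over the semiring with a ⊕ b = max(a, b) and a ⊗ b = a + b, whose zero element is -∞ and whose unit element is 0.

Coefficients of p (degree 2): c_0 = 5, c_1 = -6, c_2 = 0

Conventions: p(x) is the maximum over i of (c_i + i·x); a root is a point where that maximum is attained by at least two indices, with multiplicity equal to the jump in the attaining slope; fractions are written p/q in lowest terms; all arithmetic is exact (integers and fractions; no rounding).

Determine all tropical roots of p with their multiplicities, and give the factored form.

hull edge (i=0, c=5) to (i=2, c=0): slope -5/2, span 2
Factored form: p(x) = 0 ⊗ (x ⊕ 5/2) ⊗ (x ⊕ 5/2)
Answer: roots = 5/2 (mult 2)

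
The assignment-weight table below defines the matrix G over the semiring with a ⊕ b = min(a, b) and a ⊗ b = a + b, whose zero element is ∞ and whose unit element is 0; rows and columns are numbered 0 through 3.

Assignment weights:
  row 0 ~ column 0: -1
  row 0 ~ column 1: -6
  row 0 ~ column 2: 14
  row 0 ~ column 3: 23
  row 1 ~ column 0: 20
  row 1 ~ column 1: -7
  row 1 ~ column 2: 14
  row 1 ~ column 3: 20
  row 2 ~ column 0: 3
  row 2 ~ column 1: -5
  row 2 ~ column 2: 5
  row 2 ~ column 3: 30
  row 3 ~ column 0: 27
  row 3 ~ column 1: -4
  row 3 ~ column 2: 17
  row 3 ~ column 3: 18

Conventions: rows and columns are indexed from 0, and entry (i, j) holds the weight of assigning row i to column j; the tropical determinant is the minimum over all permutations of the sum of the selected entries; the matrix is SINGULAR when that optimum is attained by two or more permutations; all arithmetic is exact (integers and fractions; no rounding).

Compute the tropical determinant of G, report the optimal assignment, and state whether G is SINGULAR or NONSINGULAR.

σ = (0, 1, 2, 3): (-1) + (-7) + 5 + 18 = 15
σ = (0, 1, 3, 2): (-1) + (-7) + 30 + 17 = 39
σ = (0, 2, 1, 3): (-1) + 14 + (-5) + 18 = 26
σ = (0, 2, 3, 1): (-1) + 14 + 30 + (-4) = 39
σ = (0, 3, 1, 2): (-1) + 20 + (-5) + 17 = 31
σ = (0, 3, 2, 1): (-1) + 20 + 5 + (-4) = 20
σ = (1, 0, 2, 3): (-6) + 20 + 5 + 18 = 37
σ = (1, 0, 3, 2): (-6) + 20 + 30 + 17 = 61
σ = (1, 2, 0, 3): (-6) + 14 + 3 + 18 = 29
σ = (1, 2, 3, 0): (-6) + 14 + 30 + 27 = 65
σ = (1, 3, 0, 2): (-6) + 20 + 3 + 17 = 34
σ = (1, 3, 2, 0): (-6) + 20 + 5 + 27 = 46
σ = (2, 0, 1, 3): 14 + 20 + (-5) + 18 = 47
σ = (2, 0, 3, 1): 14 + 20 + 30 + (-4) = 60
σ = (2, 1, 0, 3): 14 + (-7) + 3 + 18 = 28
σ = (2, 1, 3, 0): 14 + (-7) + 30 + 27 = 64
σ = (2, 3, 0, 1): 14 + 20 + 3 + (-4) = 33
σ = (2, 3, 1, 0): 14 + 20 + (-5) + 27 = 56
σ = (3, 0, 1, 2): 23 + 20 + (-5) + 17 = 55
σ = (3, 0, 2, 1): 23 + 20 + 5 + (-4) = 44
σ = (3, 1, 0, 2): 23 + (-7) + 3 + 17 = 36
σ = (3, 1, 2, 0): 23 + (-7) + 5 + 27 = 48
σ = (3, 2, 0, 1): 23 + 14 + 3 + (-4) = 36
σ = (3, 2, 1, 0): 23 + 14 + (-5) + 27 = 59
Optimal value attained by: σ = (0, 1, 2, 3).
Answer: det⊕(G) = 15; verdict: NONSINGULAR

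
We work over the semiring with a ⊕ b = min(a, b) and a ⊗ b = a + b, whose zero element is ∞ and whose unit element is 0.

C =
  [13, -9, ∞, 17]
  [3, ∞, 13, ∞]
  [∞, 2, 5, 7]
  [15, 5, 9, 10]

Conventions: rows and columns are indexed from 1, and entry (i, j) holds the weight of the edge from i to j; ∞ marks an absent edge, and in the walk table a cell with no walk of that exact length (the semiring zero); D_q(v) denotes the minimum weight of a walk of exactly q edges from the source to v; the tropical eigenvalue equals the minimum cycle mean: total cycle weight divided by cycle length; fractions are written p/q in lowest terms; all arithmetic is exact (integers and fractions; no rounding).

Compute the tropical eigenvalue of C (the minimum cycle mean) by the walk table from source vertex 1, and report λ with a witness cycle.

q=0: [0, ∞, ∞, ∞]
q=1: [13, -9, ∞, 17]
q=2: [-6, 4, 4, 27]
q=3: [7, -15, 9, 11]
q=4: [-12, -2, -2, 16]
Optimal cycle mean attained by: cycle 1->2->1, total (-9) + 3, length 2.
Answer: λ = -3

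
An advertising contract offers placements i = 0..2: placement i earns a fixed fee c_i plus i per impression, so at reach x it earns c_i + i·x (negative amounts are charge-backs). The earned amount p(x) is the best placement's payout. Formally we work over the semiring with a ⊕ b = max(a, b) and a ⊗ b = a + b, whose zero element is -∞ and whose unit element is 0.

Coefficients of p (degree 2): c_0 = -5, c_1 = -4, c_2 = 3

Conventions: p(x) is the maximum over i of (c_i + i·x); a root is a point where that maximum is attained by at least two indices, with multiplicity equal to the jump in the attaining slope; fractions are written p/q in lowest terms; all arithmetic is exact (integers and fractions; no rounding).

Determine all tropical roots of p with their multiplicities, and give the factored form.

hull edge (i=0, c=-5) to (i=2, c=3): slope 4, span 2
Factored form: p(x) = 3 ⊗ (x ⊕ (-4)) ⊗ (x ⊕ (-4))
Answer: roots = -4 (mult 2)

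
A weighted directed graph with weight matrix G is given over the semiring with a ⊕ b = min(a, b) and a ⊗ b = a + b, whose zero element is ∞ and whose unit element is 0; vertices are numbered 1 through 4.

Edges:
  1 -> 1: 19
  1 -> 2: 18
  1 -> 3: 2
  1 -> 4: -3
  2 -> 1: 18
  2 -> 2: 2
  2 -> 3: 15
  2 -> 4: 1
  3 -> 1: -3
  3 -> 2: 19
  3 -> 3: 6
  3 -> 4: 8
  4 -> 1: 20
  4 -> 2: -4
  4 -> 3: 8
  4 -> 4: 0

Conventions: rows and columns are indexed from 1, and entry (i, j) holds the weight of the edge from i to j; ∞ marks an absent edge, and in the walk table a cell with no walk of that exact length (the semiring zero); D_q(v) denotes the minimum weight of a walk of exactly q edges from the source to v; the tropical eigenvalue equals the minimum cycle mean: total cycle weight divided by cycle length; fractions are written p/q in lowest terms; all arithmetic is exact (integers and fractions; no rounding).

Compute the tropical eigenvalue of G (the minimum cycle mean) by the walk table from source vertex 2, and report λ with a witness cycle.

q=0: [∞, 0, ∞, ∞]
q=1: [18, 2, 15, 1]
q=2: [12, -3, 9, 1]
q=3: [6, -3, 9, -2]
q=4: [6, -6, 6, -2]
Optimal cycle mean attained by: cycle 2->4->2, total 1 + (-4), length 2.
Answer: λ = -3/2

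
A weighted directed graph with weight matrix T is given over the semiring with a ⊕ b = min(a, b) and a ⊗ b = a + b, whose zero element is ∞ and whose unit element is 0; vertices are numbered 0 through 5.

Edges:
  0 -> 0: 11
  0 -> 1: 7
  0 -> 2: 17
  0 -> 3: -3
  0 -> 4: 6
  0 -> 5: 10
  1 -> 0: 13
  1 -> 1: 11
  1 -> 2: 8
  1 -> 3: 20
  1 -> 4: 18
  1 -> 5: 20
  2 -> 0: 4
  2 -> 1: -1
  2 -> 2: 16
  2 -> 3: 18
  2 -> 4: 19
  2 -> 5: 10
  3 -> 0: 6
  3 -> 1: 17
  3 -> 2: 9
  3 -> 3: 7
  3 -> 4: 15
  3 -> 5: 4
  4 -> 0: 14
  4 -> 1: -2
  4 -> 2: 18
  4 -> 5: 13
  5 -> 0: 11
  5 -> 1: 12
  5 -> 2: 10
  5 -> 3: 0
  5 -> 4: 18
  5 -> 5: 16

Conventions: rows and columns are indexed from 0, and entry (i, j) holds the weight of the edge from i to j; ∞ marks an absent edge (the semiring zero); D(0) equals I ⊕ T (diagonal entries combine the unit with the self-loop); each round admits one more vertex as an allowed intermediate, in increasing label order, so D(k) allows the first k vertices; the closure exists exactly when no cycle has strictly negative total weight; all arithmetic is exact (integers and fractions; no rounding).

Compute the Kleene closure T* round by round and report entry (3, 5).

D(0):
  [0, 7, 17, -3, 6, 10]
  [13, 0, 8, 20, 18, 20]
  [4, -1, 0, 18, 19, 10]
  [6, 17, 9, 0, 15, 4]
  [14, -2, 18, ∞, 0, 13]
  [11, 12, 10, 0, 18, 0]
D(1):
  [0, 7, 17, -3, 6, 10]
  [13, 0, 8, 10, 18, 20]
  [4, -1, 0, 1, 10, 10]
  [6, 13, 9, 0, 12, 4]
  [14, -2, 18, 11, 0, 13]
  [11, 12, 10, 0, 17, 0]
D(2):
  [0, 7, 15, -3, 6, 10]
  [13, 0, 8, 10, 18, 20]
  [4, -1, 0, 1, 10, 10]
  [6, 13, 9, 0, 12, 4]
  [11, -2, 6, 8, 0, 13]
  [11, 12, 10, 0, 17, 0]
D(3):
  [0, 7, 15, -3, 6, 10]
  [12, 0, 8, 9, 18, 18]
  [4, -1, 0, 1, 10, 10]
  [6, 8, 9, 0, 12, 4]
  [10, -2, 6, 7, 0, 13]
  [11, 9, 10, 0, 17, 0]
D(4):
  [0, 5, 6, -3, 6, 1]
  [12, 0, 8, 9, 18, 13]
  [4, -1, 0, 1, 10, 5]
  [6, 8, 9, 0, 12, 4]
  [10, -2, 6, 7, 0, 11]
  [6, 8, 9, 0, 12, 0]
D(5):
  [0, 4, 6, -3, 6, 1]
  [12, 0, 8, 9, 18, 13]
  [4, -1, 0, 1, 10, 5]
  [6, 8, 9, 0, 12, 4]
  [10, -2, 6, 7, 0, 11]
  [6, 8, 9, 0, 12, 0]
D(6):
  [0, 4, 6, -3, 6, 1]
  [12, 0, 8, 9, 18, 13]
  [4, -1, 0, 1, 10, 5]
  [6, 8, 9, 0, 12, 4]
  [10, -2, 6, 7, 0, 11]
  [6, 8, 9, 0, 12, 0]
Answer: T*[3][5] = 4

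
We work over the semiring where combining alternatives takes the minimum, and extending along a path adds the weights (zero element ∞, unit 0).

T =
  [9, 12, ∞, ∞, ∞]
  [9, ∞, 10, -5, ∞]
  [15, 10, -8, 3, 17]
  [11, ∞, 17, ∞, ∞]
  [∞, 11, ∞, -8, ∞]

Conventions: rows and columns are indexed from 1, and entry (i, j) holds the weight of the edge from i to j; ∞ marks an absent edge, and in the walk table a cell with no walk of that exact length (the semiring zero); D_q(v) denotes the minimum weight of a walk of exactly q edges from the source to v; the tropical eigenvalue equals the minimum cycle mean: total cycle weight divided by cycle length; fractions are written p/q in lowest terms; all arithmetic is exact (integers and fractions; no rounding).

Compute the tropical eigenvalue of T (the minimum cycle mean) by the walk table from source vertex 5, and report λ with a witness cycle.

q=0: [∞, ∞, ∞, ∞, 0]
q=1: [∞, 11, ∞, -8, ∞]
q=2: [3, ∞, 9, 6, ∞]
q=3: [12, 15, 1, 12, 26]
q=4: [16, 11, -7, 4, 18]
q=5: [8, 3, -15, -4, 10]
Optimal cycle mean attained by: cycle 3->3, total (-8), length 1.
Answer: λ = -8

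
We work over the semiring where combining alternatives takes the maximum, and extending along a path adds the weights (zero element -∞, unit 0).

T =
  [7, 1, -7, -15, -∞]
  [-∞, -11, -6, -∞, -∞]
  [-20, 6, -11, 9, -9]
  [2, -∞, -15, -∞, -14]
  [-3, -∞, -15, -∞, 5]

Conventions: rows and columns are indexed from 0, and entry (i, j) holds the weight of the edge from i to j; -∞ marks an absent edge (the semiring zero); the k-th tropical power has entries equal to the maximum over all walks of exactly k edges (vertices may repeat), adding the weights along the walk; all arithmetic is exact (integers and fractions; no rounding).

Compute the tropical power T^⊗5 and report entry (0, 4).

T^⊗2:
  [14, 8, 0, 2, -16]
  [-26, 0, -17, 3, -15]
  [11, -5, 0, -2, -4]
  [9, 3, -5, -6, -9]
  [4, -2, -10, -6, 10]
T^⊗3:
  [21, 15, 7, 9, -9]
  [5, -11, -6, -8, -10]
  [18, 12, 4, 9, 1]
  [16, 10, 2, 4, -4]
  [11, 5, -3, -1, 15]
T^⊗4:
  [28, 22, 14, 16, -2]
  [12, 6, -2, 3, -5]
  [25, 19, 11, 13, 6]
  [23, 17, 9, 11, 1]
  [18, 12, 4, 6, 20]
T^⊗5:
  [35, 29, 21, 23, 5]
  [19, 13, 5, 7, 0]
  [32, 26, 18, 20, 11]
  [30, 24, 16, 18, 6]
  [25, 19, 11, 13, 25]
Key observation: the optimum is the walk 0->0->0->0->2->4, with weight 7 + 7 + 7 + (-7) + (-9) = 5.
Optimal value attained by: walk 0->0->0->0->2->4.
Answer: (T^⊗5)[0][4] = 5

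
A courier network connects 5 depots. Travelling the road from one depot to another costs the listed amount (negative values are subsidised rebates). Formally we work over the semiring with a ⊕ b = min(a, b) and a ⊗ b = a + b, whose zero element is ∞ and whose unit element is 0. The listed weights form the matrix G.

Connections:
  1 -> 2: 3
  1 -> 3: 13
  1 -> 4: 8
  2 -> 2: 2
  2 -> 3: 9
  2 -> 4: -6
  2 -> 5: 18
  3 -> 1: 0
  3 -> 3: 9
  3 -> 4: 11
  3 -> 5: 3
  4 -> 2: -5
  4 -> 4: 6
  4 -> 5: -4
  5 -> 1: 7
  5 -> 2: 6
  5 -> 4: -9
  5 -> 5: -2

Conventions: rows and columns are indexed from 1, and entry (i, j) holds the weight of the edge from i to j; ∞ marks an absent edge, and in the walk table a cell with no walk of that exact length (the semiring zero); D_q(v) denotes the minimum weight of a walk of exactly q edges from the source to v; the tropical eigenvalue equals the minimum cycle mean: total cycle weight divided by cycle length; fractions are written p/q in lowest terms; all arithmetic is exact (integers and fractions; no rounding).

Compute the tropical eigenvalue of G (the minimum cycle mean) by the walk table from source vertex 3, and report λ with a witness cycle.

q=0: [∞, ∞, 0, ∞, ∞]
q=1: [0, ∞, 9, 11, 3]
q=2: [9, 3, 13, -6, 1]
q=3: [8, -11, 12, -8, -10]
q=4: [-3, -13, -2, -19, -12]
q=5: [-5, -24, -4, -21, -23]
Optimal cycle mean attained by: cycle 4->5->4, total (-4) + (-9), length 2.
Answer: λ = -13/2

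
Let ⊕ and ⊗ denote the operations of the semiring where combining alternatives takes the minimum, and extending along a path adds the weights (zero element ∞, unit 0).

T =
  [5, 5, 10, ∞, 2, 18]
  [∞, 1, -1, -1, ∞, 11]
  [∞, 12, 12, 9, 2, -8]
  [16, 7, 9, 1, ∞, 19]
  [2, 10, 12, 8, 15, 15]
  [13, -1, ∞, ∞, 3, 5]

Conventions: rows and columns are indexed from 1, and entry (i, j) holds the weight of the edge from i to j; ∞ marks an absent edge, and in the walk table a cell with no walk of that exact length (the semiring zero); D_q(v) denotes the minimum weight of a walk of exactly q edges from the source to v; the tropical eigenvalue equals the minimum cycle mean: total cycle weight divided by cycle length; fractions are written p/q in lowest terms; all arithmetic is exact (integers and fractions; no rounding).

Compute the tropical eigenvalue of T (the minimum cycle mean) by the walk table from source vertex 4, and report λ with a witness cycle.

q=0: [∞, ∞, ∞, 0, ∞, ∞]
q=1: [16, 7, 9, 1, ∞, 19]
q=2: [17, 8, 6, 2, 11, 1]
q=3: [13, 0, 7, 3, 4, -2]
q=4: [6, -3, -1, -1, 1, -1]
q=5: [3, -2, -4, -4, 1, -9]
q=6: [3, -10, -3, -3, -6, -12]
Optimal cycle mean attained by: cycle 2->3->6->2, total (-1) + (-8) + (-1), length 3.
Answer: λ = -10/3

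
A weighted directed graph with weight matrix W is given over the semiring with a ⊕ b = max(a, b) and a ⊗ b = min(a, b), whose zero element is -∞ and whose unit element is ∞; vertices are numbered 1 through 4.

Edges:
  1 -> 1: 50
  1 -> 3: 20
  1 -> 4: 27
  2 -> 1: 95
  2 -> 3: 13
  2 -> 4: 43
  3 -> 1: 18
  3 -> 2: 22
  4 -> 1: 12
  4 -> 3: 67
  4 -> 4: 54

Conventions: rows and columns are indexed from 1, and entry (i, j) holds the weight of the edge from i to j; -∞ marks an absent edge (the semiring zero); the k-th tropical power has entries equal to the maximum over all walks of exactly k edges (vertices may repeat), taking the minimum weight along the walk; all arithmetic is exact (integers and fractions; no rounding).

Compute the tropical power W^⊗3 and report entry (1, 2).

W^⊗2:
  [50, 20, 27, 27]
  [50, 13, 43, 43]
  [22, -∞, 18, 22]
  [18, 22, 54, 54]
W^⊗3:
  [50, 22, 27, 27]
  [50, 22, 43, 43]
  [22, 18, 22, 22]
  [22, 22, 54, 54]
Key observation: the optimum is the walk 1->4->3->2, with weight 27 min 67 min 22 = 22.
Optimal value attained by: walk 1->4->3->2.
Answer: (W^⊗3)[1][2] = 22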